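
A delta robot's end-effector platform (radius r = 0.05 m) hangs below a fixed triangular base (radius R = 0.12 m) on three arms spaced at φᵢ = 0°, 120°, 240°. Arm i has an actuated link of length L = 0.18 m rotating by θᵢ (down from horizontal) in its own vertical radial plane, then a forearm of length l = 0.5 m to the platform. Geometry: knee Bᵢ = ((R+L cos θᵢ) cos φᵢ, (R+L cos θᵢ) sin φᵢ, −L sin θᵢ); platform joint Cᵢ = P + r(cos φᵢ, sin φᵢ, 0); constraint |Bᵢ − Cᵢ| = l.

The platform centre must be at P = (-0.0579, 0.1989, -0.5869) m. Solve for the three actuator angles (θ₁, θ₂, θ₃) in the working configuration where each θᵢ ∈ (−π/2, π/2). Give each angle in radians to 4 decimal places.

arm 1 (φ=0.0°): x'=-0.0579, y'=0.1989
  A=0.1279, B=-0.5869, C=(l²−L²−A²−y'²−z²)/(2L)=-0.5077
  θ1 = atan2(B,A) + arccos(C/0.6007) = 1.2215
arm 2 (φ=120.0°): x'=0.2012, y'=-0.0493
  A cos θ + B sin θ = C:  -0.1312·cos θ + -0.5869·sin θ = -0.4069
  √(A²+B²)=0.6014;  θ2 = -1.7907+2.3140 ≈ 0.5233
φ3=240.0° → target in arm frame (-0.1433, -0.1496)
  e−x'=0.2133;  (l²−L²−(e−x')²−y'²−z²)/2L = -0.5409
  θ3 = atan2(B,A) + arccos(C/0.6245) = 1.3962

θ₁ = 1.2215, θ₂ = 0.5233, θ₃ = 1.3962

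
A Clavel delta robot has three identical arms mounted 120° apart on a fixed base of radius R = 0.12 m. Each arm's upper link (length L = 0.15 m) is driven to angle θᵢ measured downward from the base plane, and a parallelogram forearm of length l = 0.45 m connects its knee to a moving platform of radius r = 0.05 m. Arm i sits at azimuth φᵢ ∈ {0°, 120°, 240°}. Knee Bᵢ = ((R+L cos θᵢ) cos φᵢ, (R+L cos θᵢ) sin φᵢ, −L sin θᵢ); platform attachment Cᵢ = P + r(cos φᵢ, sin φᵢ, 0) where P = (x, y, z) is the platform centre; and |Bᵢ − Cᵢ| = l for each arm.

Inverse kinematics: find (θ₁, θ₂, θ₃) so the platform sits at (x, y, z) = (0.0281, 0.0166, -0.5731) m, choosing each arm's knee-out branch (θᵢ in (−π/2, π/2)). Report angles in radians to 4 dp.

rotate P by −φ1: (0.0281, 0.0166, -0.5731)
  e−x'=0.0419;  (l²−L²−(e−x')²−y'²−z²)/2L = -0.5016
  √(A²+B²)=0.5746;  θ1 = -1.4978+2.6319 ≈ 1.1341
rotate P by −φ2: (0.0003, -0.0326, -0.5731)
  A=0.0697, B=-0.5731, C=(l²−L²−A²−y'²−z²)/(2L)=-0.5145
  √(A²+B²)=0.5773;  θ2 = -1.4498+2.6709 ≈ 1.2211
φ3=240.0° → target in arm frame (-0.0284, 0.0160)
  A=0.0984, B=-0.5731, C=(l²−L²−A²−y'²−z²)/(2L)=-0.5280
  √(A²+B²)=0.5815;  θ3 = -1.4007+2.7092 ≈ 1.3084

θ₁ = 1.1341, θ₂ = 1.2211, θ₃ = 1.3084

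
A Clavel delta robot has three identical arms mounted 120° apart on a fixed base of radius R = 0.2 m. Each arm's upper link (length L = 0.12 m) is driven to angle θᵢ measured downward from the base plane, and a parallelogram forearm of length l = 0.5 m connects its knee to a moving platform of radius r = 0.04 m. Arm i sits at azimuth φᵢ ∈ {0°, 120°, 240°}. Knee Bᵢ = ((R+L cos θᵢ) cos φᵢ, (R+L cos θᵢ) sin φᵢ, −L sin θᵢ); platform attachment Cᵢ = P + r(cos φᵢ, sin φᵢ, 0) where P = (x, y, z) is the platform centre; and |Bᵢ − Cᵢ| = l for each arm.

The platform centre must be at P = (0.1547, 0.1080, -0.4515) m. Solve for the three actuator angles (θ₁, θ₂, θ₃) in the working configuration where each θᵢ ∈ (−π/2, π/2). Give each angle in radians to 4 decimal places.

rotate P by −φ1: (0.1547, 0.1080, -0.4515)
  A cos θ + B sin θ = C:  0.0053·cos θ + -0.4515·sin θ = 0.0836
  θ1 = atan2(B,A) + arccos(C/0.4515) = -0.1744
rotate P by −φ2: (0.0162, -0.1880, -0.4515)
  e−x'=0.1438;  (l²−L²−(e−x')²−y'²−z²)/2L = -0.1011
  γ=atan2(-0.4515,0.1438)=-1.2624;  ψ=arccos(-0.2134)=1.7859;  θ2=γ+ψ≈0.5234
φ3=240.0° → target in arm frame (-0.1709, 0.0800)
  e−x'=0.3309;  (l²−L²−(e−x')²−y'²−z²)/2L = -0.3505
  √(A²+B²)=0.5598;  θ3 = -0.9384+2.2475 ≈ 1.3091

θ₁ = -0.1744, θ₂ = 0.5234, θ₃ = 1.3091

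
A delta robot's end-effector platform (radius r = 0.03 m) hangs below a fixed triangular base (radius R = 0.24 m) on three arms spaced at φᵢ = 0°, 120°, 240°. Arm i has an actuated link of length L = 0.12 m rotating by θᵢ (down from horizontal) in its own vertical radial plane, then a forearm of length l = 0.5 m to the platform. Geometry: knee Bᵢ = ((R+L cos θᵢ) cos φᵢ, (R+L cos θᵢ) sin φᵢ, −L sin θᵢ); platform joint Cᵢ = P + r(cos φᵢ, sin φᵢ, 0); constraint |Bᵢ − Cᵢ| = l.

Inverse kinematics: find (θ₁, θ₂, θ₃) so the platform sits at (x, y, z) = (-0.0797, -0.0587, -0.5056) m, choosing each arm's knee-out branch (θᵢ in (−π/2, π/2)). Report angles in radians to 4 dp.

θ₁ = 1.3960, θ₂ = 1.0470, θ₃ = 0.5233

φ1=0.0° → target in arm frame (-0.0797, -0.0587)
  A cos θ + B sin θ = C:  0.2897·cos θ + -0.5056·sin θ = -0.4475
  θ1 = atan2(B,A) + arccos(C/0.5827) = 1.3960
φ2=120.0° → target in arm frame (-0.0110, 0.0984)
  A=0.2210, B=-0.5056, C=(l²−L²−A²−y'²−z²)/(2L)=-0.3273
  γ=atan2(-0.5056,0.2210)=-1.1587;  ψ=arccos(-0.5931)=2.2057;  θ2=γ+ψ≈1.0470
rotate P by −φ3: (0.0907, -0.0397, -0.5056)
  e−x'=0.1193;  (l²−L²−(e−x')²−y'²−z²)/2L = -0.1493
  γ=atan2(-0.5056,0.1193)=-1.3391;  ψ=arccos(-0.2875)=1.8624;  θ3=γ+ψ≈0.5233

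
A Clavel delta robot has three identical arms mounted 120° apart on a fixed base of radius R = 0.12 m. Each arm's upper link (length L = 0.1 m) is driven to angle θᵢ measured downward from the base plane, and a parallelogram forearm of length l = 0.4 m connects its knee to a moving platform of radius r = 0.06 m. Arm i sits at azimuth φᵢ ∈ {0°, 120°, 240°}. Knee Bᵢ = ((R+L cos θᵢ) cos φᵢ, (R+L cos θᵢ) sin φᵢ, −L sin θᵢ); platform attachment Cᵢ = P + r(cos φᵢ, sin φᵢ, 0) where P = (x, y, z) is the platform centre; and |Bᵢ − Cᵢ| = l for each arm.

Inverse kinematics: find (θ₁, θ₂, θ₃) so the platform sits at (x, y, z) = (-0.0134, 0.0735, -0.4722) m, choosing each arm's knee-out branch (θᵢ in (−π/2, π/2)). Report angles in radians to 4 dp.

arm 1 (φ=0.0°): x'=-0.0134, y'=0.0735
  A=0.0734, B=-0.4722, C=(l²−L²−A²−y'²−z²)/(2L)=-0.4188
  γ=atan2(-0.4722,0.0734)=-1.4166;  ψ=arccos(-0.8764)=2.6392;  θ1=γ+ψ≈1.2226
φ2=120.0° → target in arm frame (0.0704, -0.0251)
  A cos θ + B sin θ = C:  -0.0104·cos θ + -0.4722·sin θ = -0.3686
  √(A²+B²)=0.4723;  θ2 = -1.5927+2.4660 ≈ 0.8733
arm 3 (φ=240.0°): x'=-0.0570, y'=-0.0484
  e−x'=0.1170;  (l²−L²−(e−x')²−y'²−z²)/2L = -0.4449
  γ=atan2(-0.4722,0.1170)=-1.3280;  ψ=arccos(-0.9146)=2.7254;  θ3=γ+ψ≈1.3974

θ₁ = 1.2226, θ₂ = 0.8733, θ₃ = 1.3974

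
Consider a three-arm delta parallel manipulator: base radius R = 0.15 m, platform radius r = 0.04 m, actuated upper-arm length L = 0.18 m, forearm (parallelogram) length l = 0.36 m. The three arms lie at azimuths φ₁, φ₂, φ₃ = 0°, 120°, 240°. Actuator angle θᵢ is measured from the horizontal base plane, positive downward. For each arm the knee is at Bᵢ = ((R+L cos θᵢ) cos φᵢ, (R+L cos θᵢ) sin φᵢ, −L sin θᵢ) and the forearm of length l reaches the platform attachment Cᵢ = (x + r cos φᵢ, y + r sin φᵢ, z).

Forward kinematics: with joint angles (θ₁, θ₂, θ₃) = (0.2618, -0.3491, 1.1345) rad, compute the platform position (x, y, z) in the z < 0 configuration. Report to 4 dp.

φ1=0.0°: virtual centre (0.2839, 0.0000, -0.0466), radius l
O2 = (0.2791·cos120.0°, 0.2791·sin120.0°, 0.0616) = (-0.1396, 0.2417, 0.0616)
arm 3 at φ=240.0°: e+L cos θ3 = 0.1861;  O3 = (-0.0930, -0.1611, -0.1631)
eliminate P² terms by subtracting sphere 1 from 2 and 3
plane₁₂: -0.8469x+0.4835y+0.2163z = -0.0010
Cramer: x(z) = 0.0168-0.0674z;  y(z) = 0.0274-0.5655z
sphere 1 gives Az²+Bz+C=0 with A=1.3244, B=0.0982, C=-0.0554;  B²−4AC=0.3030;  roots -0.2449, 0.1707;  negative root z = -0.2449
x = 0.0334, y = 0.1659

(0.0334, 0.1659, -0.2449)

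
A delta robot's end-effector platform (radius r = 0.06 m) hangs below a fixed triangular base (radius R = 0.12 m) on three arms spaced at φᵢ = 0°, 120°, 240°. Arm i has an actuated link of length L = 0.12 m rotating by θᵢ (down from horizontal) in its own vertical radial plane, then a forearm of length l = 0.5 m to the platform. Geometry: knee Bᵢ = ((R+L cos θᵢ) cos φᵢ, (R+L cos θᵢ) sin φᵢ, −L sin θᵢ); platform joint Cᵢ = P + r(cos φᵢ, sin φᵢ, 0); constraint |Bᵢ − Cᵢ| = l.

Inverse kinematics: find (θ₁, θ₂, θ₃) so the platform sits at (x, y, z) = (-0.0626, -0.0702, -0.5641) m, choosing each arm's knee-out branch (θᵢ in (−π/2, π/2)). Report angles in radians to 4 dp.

rotate P by −φ1: (-0.0626, -0.0702, -0.5641)
  A cos θ + B sin θ = C:  0.1226·cos θ + -0.5641·sin θ = -0.4274
  θ1 = atan2(B,A) + arccos(C/0.5773) = 1.0476
arm 2 (φ=120.0°): x'=-0.0295, y'=0.0893
  A=0.0895, B=-0.5641, C=(l²−L²−A²−y'²−z²)/(2L)=-0.4108
  θ2 = atan2(B,A) + arccos(C/0.5712) = 0.9601
φ3=240.0° → target in arm frame (0.0921, -0.0191)
  e−x'=-0.0321;  (l²−L²−(e−x')²−y'²−z²)/2L = -0.3500
  γ=atan2(-0.5641,-0.0321)=-1.6276;  ψ=arccos(-0.6195)=2.2389;  θ3=γ+ψ≈0.6113

θ₁ = 1.0476, θ₂ = 0.9601, θ₃ = 0.6113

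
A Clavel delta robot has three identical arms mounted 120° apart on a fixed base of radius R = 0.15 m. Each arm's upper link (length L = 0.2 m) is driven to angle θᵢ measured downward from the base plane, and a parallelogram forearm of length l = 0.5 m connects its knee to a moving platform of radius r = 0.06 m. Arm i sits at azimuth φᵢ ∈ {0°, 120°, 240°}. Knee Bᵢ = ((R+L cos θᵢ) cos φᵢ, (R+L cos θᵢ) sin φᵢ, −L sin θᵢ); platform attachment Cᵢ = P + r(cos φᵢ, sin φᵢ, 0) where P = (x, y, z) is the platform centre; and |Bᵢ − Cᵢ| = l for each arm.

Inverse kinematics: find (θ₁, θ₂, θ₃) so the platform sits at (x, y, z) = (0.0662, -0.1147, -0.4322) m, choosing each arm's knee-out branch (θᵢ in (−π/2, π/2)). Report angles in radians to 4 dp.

rotate P by −φ1: (0.0662, -0.1147, -0.4322)
  A cos θ + B sin θ = C:  0.0238·cos θ + -0.4322·sin θ = 0.0237
  θ1 = atan2(B,A) + arccos(C/0.4329) = 0.0002
arm 2 (φ=120.0°): x'=-0.1324, y'=0.0000
  A=0.2224, B=-0.4322, C=(l²−L²−A²−y'²−z²)/(2L)=-0.0657
  √(A²+B²)=0.4861;  θ2 = -1.0955+1.7063 ≈ 0.6108
arm 3 (φ=240.0°): x'=0.0662, y'=0.1147
  A=0.0238, B=-0.4322, C=(l²−L²−A²−y'²−z²)/(2L)=0.0237
  √(A²+B²)=0.4329;  θ3 = -1.5159+1.5160 ≈ 0.0001

θ₁ = 0.0002, θ₂ = 0.6108, θ₃ = 0.0001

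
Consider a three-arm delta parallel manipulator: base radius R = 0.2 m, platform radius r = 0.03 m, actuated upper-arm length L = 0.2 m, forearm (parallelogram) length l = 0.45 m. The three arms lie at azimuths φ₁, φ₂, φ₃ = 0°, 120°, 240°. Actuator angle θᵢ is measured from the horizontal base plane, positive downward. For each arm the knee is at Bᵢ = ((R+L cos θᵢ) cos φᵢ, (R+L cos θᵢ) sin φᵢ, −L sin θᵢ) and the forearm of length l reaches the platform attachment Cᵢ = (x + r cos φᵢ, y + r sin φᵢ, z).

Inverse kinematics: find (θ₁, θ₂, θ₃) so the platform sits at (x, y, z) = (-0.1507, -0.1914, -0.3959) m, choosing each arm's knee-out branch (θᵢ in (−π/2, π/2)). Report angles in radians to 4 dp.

θ₁ = 1.3965, θ₂ = 1.2220, θ₃ = -0.1746

rotate P by −φ1: (-0.1507, -0.1914, -0.3959)
  e−x'=0.3207;  (l²−L²−(e−x')²−y'²−z²)/2L = -0.3343
  γ=atan2(-0.3959,0.3207)=-0.8900;  ψ=arccos(-0.6561)=2.2865;  θ1=γ+ψ≈1.3965
arm 2 (φ=120.0°): x'=-0.0904, y'=0.2262
  e−x'=0.2604;  (l²−L²−(e−x')²−y'²−z²)/2L = -0.2830
  √(A²+B²)=0.4739;  θ2 = -0.9890+2.2110 ≈ 1.2220
rotate P by −φ3: (0.2411, -0.0348, -0.3959)
  A=-0.0711, B=-0.3959, C=(l²−L²−A²−y'²−z²)/(2L)=-0.0013
  γ=atan2(-0.3959,-0.0711)=-1.7485;  ψ=arccos(-0.0031)=1.5739;  θ3=γ+ψ≈-0.1746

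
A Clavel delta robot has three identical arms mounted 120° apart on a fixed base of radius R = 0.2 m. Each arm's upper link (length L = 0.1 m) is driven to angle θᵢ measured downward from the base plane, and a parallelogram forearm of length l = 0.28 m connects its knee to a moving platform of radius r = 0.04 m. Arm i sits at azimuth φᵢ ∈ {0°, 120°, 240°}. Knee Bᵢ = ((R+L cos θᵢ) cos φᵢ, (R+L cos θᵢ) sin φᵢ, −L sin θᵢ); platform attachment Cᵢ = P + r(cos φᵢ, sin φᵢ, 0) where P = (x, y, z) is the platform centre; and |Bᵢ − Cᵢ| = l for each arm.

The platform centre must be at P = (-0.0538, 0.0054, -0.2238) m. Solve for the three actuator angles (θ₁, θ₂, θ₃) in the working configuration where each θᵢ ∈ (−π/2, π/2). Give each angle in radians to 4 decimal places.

θ₁ = 1.2216, θ₂ = 0.5230, θ₃ = 0.6108

φ1=0.0° → target in arm frame (-0.0538, 0.0054)
  A cos θ + B sin θ = C:  0.2138·cos θ + -0.2238·sin θ = -0.1371
  γ=atan2(-0.2238,0.2138)=-0.8082;  ψ=arccos(-0.4431)=2.0298;  θ1=γ+ψ≈1.2216
φ2=120.0° → target in arm frame (0.0316, 0.0439)
  e−x'=0.1284;  (l²−L²−(e−x')²−y'²−z²)/2L = -0.0005
  √(A²+B²)=0.2580;  θ2 = -1.0498+1.5728 ≈ 0.5230
rotate P by −φ3: (0.0222, -0.0493, -0.2238)
  A=0.1378, B=-0.2238, C=(l²−L²−A²−y'²−z²)/(2L)=-0.0155
  √(A²+B²)=0.2628;  θ3 = -1.0190+1.6298 ≈ 0.6108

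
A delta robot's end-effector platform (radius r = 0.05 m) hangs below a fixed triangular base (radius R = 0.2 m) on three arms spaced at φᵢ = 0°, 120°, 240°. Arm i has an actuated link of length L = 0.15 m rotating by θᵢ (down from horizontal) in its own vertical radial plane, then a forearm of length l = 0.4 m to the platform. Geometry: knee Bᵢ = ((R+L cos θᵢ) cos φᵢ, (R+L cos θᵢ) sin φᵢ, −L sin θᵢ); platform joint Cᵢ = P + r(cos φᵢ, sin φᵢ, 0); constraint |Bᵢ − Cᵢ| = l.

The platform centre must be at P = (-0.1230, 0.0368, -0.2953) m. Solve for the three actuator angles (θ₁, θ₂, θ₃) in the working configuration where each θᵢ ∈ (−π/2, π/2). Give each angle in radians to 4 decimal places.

arm 1 (φ=0.0°): x'=-0.1230, y'=0.0368
  A=0.2730, B=-0.2953, C=(l²−L²−A²−y'²−z²)/(2L)=-0.0853
  √(A²+B²)=0.4022;  θ1 = -0.8246+1.7845 ≈ 0.9599
rotate P by −φ2: (0.0934, 0.0881, -0.2953)
  A=0.0566, B=-0.2953, C=(l²−L²−A²−y'²−z²)/(2L)=0.1311
  γ=atan2(-0.2953,0.0566)=-1.3813;  ψ=arccos(0.4360)=1.1197;  θ2=γ+ψ≈-0.2616
rotate P by −φ3: (0.0296, -0.1249, -0.2953)
  e−x'=0.1204;  (l²−L²−(e−x')²−y'²−z²)/2L = 0.0673
  θ3 = atan2(B,A) + arccos(C/0.3189) = 0.1743

θ₁ = 0.9599, θ₂ = -0.2616, θ₃ = 0.1743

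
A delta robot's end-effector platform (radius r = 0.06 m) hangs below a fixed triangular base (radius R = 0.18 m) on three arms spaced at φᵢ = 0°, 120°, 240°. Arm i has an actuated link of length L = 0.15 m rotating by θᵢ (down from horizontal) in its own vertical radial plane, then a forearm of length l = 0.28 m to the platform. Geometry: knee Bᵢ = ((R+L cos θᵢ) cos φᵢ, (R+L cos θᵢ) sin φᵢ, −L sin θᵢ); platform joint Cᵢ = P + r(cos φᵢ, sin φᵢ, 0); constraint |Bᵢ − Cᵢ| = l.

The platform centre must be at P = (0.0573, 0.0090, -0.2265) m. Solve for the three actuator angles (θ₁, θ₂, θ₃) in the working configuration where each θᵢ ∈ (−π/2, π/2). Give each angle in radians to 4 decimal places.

rotate P by −φ1: (0.0573, 0.0090, -0.2265)
  A cos θ + B sin θ = C:  0.0627·cos θ + -0.2265·sin θ = 0.0020
  γ=atan2(-0.2265,0.0627)=-1.3007;  ψ=arccos(0.0083)=1.5625;  θ1=γ+ψ≈0.2618
φ2=120.0° → target in arm frame (-0.0209, -0.0541)
  A=0.1409, B=-0.2265, C=(l²−L²−A²−y'²−z²)/(2L)=-0.0606
  γ=atan2(-0.2265,0.1409)=-1.0144;  ψ=arccos(-0.2271)=1.7999;  θ2=γ+ψ≈0.7855
φ3=240.0° → target in arm frame (-0.0364, 0.0451)
  A=0.1564, B=-0.2265, C=(l²−L²−A²−y'²−z²)/(2L)=-0.0730
  γ=atan2(-0.2265,0.1564)=-0.9663;  ψ=arccos(-0.2653)=1.8394;  θ3=γ+ψ≈0.8730

θ₁ = 0.2618, θ₂ = 0.7855, θ₃ = 0.8730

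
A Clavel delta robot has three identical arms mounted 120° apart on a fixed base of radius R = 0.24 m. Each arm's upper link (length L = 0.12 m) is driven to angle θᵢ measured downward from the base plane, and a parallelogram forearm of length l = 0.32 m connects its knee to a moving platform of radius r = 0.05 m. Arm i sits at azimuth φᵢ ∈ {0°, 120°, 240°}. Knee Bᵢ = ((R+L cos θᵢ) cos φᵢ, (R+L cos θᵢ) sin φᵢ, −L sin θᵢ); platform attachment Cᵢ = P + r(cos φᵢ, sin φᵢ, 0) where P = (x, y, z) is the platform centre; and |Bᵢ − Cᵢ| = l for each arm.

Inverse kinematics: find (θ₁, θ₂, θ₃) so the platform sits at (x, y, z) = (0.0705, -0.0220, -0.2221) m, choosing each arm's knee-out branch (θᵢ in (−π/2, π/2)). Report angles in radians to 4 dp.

arm 1 (φ=0.0°): x'=0.0705, y'=-0.0220
  A cos θ + B sin θ = C:  0.1195·cos θ + -0.2221·sin θ = 0.0996
  θ1 = atan2(B,A) + arccos(C/0.2522) = 0.0876
rotate P by −φ2: (-0.0543, -0.0501, -0.2221)
  e−x'=0.2443;  (l²−L²−(e−x')²−y'²−z²)/2L = -0.0980
  θ2 = atan2(B,A) + arccos(C/0.3302) = 1.1343
φ3=240.0° → target in arm frame (-0.0162, 0.0721)
  e−x'=0.2062;  (l²−L²−(e−x')²−y'²−z²)/2L = -0.0377
  √(A²+B²)=0.3031;  θ3 = -0.8225+1.6954 ≈ 0.8729

θ₁ = 0.0876, θ₂ = 1.1343, θ₃ = 0.8729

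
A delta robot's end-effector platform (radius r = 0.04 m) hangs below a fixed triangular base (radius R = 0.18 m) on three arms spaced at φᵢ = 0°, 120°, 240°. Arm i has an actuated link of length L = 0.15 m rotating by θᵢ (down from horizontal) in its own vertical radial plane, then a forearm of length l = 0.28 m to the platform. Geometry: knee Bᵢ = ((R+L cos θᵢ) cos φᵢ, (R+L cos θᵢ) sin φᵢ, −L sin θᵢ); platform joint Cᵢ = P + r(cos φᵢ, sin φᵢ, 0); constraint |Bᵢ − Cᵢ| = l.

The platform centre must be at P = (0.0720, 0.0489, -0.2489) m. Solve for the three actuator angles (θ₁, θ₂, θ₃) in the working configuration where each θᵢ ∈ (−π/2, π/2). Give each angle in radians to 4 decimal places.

θ₁ = 0.4363, θ₂ = 0.8729, θ₃ = 1.3089

arm 1 (φ=0.0°): x'=0.0720, y'=0.0489
  A=0.0680, B=-0.2489, C=(l²−L²−A²−y'²−z²)/(2L)=-0.0436
  γ=atan2(-0.2489,0.0680)=-1.3041;  ψ=arccos(-0.1688)=1.7404;  θ1=γ+ψ≈0.4363
arm 2 (φ=120.0°): x'=0.0063, y'=-0.0868
  A=0.1337, B=-0.2489, C=(l²−L²−A²−y'²−z²)/(2L)=-0.1048
  θ2 = atan2(B,A) + arccos(C/0.2825) = 0.8729
arm 3 (φ=240.0°): x'=-0.0783, y'=0.0379
  e−x'=0.2183;  (l²−L²−(e−x')²−y'²−z²)/2L = -0.1839
  θ3 = atan2(B,A) + arccos(C/0.3311) = 1.3089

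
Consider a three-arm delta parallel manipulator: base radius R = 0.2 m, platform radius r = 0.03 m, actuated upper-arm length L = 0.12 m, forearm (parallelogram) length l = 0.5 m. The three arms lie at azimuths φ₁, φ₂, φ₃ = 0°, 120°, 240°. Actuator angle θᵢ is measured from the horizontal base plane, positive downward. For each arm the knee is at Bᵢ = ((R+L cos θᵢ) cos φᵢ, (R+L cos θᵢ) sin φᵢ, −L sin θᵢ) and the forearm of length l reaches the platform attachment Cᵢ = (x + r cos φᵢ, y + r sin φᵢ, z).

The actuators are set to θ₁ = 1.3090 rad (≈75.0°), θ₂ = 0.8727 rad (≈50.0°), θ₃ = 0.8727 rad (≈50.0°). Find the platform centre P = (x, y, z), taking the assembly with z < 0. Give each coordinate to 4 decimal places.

(-0.0640, 0.0000, -0.5399)

arm 1 at φ=0.0°: e+L cos θ1 = 0.2011;  O1 = (0.2011, 0.0000, -0.1159)
φ2=120.0°: virtual centre (-0.1236, 0.2140, -0.0919), radius l
φ3=240.0°: virtual centre (-0.1236, -0.2140, -0.0919), radius l
subtract pairs → two planes through P
[-0.6492 0.4280 0.0480]·P = 0.0157;  [-0.6492 -0.4280 0.0480]·P = 0.0157
Cramer: x(z) = -0.0241+0.0739z;  y(z) = 0.0000-0.0000z
sphere 1 gives Az²+Bz+C=0 with A=1.0055, B=0.1985, C=-0.1859;  B²−4AC=0.7869;  roots -0.5399, 0.3424;  negative root z = -0.5399
x = -0.0640, y = 0.0000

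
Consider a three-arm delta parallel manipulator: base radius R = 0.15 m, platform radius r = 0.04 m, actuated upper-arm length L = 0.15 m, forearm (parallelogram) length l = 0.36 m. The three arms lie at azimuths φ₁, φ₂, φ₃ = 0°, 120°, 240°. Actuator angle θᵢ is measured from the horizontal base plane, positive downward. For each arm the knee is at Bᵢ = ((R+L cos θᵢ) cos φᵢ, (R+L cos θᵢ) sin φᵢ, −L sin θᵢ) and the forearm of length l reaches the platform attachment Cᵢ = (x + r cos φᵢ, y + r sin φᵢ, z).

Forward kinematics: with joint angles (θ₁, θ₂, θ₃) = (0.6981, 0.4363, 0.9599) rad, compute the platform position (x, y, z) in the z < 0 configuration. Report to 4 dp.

(0.0023, 0.0720, -0.3700)

φ1=0.0°: virtual centre (0.2249, 0.0000, -0.0964), radius l
S2 = (0.2459·cos120.0°, 0.2459·sin120.0°, -0.0634) = (-0.1230, 0.2130, -0.0634)
φ3=240.0°: virtual centre (-0.0980, -0.1698, -0.1229), radius l
subtract pairs → two planes through P
[-0.6958 0.4260 0.0661]·P = 0.0046;  [-0.6459 -0.3396 -0.0529]·P = -0.0064
Cramer: x(z) = 0.0022-0.0002z;  y(z) = 0.0145-0.1554z
into |P−S₁|² = l²: 1.0242z² + 0.1884z + -0.0705 = 0;  Δ = 0.3243;  z = -0.3700 or 0.1860 → z<0 root = -0.3700
x = 0.0023, y = 0.0720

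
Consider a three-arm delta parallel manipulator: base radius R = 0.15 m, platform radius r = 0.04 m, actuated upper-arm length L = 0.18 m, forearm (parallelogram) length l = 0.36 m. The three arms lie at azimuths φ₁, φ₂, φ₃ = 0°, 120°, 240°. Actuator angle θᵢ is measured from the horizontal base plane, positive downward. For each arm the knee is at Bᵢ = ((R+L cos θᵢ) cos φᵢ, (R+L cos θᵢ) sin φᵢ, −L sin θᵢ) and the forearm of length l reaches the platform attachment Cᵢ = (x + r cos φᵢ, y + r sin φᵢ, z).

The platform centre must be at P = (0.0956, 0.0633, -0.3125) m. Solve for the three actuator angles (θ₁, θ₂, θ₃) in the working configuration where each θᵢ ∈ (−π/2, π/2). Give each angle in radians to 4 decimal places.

φ1=0.0° → target in arm frame (0.0956, 0.0633)
  A=0.0144, B=-0.3125, C=(l²−L²−A²−y'²−z²)/(2L)=-0.0130
  θ1 = atan2(B,A) + arccos(C/0.3128) = 0.0875
rotate P by −φ2: (0.0070, -0.1144, -0.3125)
  A=0.1030, B=-0.3125, C=(l²−L²−A²−y'²−z²)/(2L)=-0.0671
  θ2 = atan2(B,A) + arccos(C/0.3290) = 0.5237
rotate P by −φ3: (-0.1026, 0.0511, -0.3125)
  A=0.2126, B=-0.3125, C=(l²−L²−A²−y'²−z²)/(2L)=-0.1341
  √(A²+B²)=0.3780;  θ3 = -0.9734+1.9335 ≈ 0.9601

θ₁ = 0.0875, θ₂ = 0.5237, θ₃ = 0.9601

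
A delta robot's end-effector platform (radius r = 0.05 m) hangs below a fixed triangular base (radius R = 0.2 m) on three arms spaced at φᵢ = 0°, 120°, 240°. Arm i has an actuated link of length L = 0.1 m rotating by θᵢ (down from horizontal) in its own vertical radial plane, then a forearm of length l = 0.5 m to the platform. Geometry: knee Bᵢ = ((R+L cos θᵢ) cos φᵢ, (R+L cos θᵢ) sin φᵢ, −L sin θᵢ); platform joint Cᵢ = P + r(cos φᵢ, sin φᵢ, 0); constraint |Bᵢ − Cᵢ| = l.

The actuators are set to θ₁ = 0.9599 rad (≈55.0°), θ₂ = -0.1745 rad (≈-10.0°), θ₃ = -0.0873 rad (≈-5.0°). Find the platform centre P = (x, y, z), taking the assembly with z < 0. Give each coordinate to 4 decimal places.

S1 = (0.2074·cos0.0°, 0.2074·sin0.0°, -0.0819) = (0.2074, 0.0000, -0.0819)
arm 2 at φ=120.0°: (R−r)+L cos θ2 = 0.2485;  S2 = (-0.1242, 0.2152, 0.0174)
arm 3 at φ=240.0°: (R−r)+L cos θ3 = 0.2496;  S3 = (-0.1248, -0.2162, 0.0087)
subtract pairs → two planes through P
[-0.6632 0.4304 0.1985]·P = 0.0123;  [-0.6643 -0.4324 0.1813]·P = 0.0127
det = 0.5727;  x = -0.0188+0.2861z,  y = -0.0004+-0.0204z
sphere 1 gives Az²+Bz+C=0 with A=1.0823, B=0.0344, C=-0.1921;  B²−4AC=0.8329;  roots -0.4375, 0.4057;  negative root z = -0.4375
x = -0.1440, y = 0.0086

(-0.1440, 0.0086, -0.4375)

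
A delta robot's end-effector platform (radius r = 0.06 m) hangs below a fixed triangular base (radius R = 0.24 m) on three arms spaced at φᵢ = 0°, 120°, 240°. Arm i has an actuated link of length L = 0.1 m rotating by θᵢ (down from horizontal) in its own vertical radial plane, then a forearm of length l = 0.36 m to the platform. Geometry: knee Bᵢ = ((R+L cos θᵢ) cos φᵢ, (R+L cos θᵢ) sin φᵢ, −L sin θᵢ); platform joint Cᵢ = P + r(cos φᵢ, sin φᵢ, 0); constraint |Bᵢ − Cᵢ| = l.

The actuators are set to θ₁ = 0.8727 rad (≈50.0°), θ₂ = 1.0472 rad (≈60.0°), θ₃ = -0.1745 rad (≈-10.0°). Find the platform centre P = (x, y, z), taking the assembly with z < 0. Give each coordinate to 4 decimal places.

O1 = (0.2443·cos0.0°, 0.2443·sin0.0°, -0.0766) = (0.2443, 0.0000, -0.0766)
O2 = (0.2300·cos120.0°, 0.2300·sin120.0°, -0.0866) = (-0.1150, 0.1992, -0.0866)
arm 3 at φ=240.0°: (R−r)+L cos θ3 = 0.2785;  O3 = (-0.1392, -0.2412, 0.0174)
subtract pairs → two planes through P
linear system: -0.7186x+0.3984y = -0.0051−-0.0200z; -0.7670x+-0.4823y = 0.0123−0.1879z
det = 0.6522;  x = -0.0037+0.1000z,  y = -0.0196+0.2306z
quadratic in z: (1.0632)z²+(0.0946)z+(-0.0618)=0, √Δ=0.5215 → z ∈ {-0.2897, 0.2008}; z = -0.2897 (taking z<0)
x = -0.0327, y = -0.0864

(-0.0327, -0.0864, -0.2897)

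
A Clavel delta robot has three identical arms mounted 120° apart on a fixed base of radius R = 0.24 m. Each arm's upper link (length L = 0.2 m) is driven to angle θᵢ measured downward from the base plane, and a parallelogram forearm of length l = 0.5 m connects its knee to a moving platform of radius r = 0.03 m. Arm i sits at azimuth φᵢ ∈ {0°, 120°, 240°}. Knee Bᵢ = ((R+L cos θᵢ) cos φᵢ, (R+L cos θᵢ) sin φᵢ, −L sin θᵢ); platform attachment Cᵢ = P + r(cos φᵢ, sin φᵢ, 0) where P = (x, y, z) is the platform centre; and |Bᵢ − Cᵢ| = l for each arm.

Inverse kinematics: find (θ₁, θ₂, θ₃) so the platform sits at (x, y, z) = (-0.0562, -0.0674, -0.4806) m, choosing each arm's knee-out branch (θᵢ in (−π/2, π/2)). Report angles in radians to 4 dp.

rotate P by −φ1: (-0.0562, -0.0674, -0.4806)
  A cos θ + B sin θ = C:  0.2662·cos θ + -0.4806·sin θ = -0.2410
  γ=atan2(-0.4806,0.2662)=-1.0650;  ψ=arccos(-0.4386)=2.0248;  θ1=γ+ψ≈0.9598
φ2=120.0° → target in arm frame (-0.0303, 0.0824)
  A=0.2403, B=-0.4806, C=(l²−L²−A²−y'²−z²)/(2L)=-0.2137
  γ=atan2(-0.4806,0.2403)=-1.1072;  ψ=arccos(-0.3978)=1.9799;  θ2=γ+ψ≈0.8727
rotate P by −φ3: (0.0865, -0.0150, -0.4806)
  e−x'=0.1235;  (l²−L²−(e−x')²−y'²−z²)/2L = -0.0912
  γ=atan2(-0.4806,0.1235)=-1.3192;  ψ=arccos(-0.1837)=1.7555;  θ3=γ+ψ≈0.4363

θ₁ = 0.9598, θ₂ = 0.8727, θ₃ = 0.4363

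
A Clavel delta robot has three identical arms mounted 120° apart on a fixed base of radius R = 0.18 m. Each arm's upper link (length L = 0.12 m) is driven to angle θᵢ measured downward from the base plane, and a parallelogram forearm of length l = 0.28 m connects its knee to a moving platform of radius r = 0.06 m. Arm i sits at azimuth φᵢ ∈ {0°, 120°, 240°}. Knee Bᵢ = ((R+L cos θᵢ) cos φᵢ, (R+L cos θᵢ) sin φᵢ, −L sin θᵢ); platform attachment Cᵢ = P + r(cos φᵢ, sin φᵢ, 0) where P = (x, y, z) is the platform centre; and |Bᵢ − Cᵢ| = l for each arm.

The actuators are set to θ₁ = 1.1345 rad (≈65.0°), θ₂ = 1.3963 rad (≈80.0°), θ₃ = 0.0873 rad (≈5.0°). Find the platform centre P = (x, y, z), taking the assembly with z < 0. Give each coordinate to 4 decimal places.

(-0.0337, -0.1162, -0.2608)

φ1=0.0°: virtual centre (0.1707, 0.0000, -0.1088), radius l
arm 2 at φ=120.0°: ρ2 = 0.1408;  S2 = (-0.0704, 0.1220, -0.1182)
S3 = (0.2395·cos240.0°, 0.2395·sin240.0°, -0.0105) = (-0.1198, -0.2075, -0.0105)
|S₂|²−|S₁|² = -0.0072;  |S₃|²−|S₁|² = 0.0165
plane₁₂: -0.4823x+0.2439y+-0.0188z = -0.0072
det = 0.3418;  x = -0.0031+0.1174z,  y = -0.0355+0.3094z
quadratic in z: (1.1095)z²+(0.1547)z+(-0.0351)=0, √Δ=0.4240 → z ∈ {-0.2608, 0.1213}; z = -0.2608 (taking z<0)
x = -0.0337, y = -0.1162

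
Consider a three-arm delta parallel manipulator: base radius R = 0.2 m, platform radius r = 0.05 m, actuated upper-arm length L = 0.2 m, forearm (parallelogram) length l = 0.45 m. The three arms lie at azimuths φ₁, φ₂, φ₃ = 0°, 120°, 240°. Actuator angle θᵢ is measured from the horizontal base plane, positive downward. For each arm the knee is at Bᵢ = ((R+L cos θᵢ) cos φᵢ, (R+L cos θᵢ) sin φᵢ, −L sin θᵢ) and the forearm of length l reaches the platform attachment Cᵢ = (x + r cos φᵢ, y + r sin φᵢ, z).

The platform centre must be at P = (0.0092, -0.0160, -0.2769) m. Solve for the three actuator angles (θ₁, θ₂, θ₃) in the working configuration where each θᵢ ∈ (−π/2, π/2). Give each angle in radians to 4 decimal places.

arm 1 (φ=0.0°): x'=0.0092, y'=-0.0160
  e−x'=0.1408;  (l²−L²−(e−x')²−y'²−z²)/2L = 0.1644
  γ=atan2(-0.2769,0.1408)=-1.1004;  ψ=arccos(0.5291)=1.0132;  θ1=γ+ψ≈-0.0871
φ2=120.0° → target in arm frame (-0.0185, 0.0000)
  e−x'=0.1685;  (l²−L²−(e−x')²−y'²−z²)/2L = 0.1436
  √(A²+B²)=0.3241;  θ2 = -1.0242+1.1117 ≈ 0.0875
φ3=240.0° → target in arm frame (0.0093, 0.0160)
  e−x'=0.1407;  (l²−L²−(e−x')²−y'²−z²)/2L = 0.1644
  γ=atan2(-0.2769,0.1407)=-1.1005;  ψ=arccos(0.5293)=1.0130;  θ3=γ+ψ≈-0.0875

θ₁ = -0.0871, θ₂ = 0.0875, θ₃ = -0.0875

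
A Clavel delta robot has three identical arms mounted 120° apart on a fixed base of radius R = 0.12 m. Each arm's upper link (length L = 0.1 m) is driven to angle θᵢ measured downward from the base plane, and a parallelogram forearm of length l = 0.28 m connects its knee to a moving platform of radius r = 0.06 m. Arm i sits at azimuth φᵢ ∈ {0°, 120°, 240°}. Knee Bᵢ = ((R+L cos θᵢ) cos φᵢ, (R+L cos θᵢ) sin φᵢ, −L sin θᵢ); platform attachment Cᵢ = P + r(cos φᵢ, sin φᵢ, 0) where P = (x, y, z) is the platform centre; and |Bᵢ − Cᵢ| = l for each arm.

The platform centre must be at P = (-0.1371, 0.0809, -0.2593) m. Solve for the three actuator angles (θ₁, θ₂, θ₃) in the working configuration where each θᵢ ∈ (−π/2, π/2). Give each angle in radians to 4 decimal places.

rotate P by −φ1: (-0.1371, 0.0809, -0.2593)
  A cos θ + B sin θ = C:  0.1971·cos θ + -0.2593·sin θ = -0.2211
  √(A²+B²)=0.3257;  θ1 = -0.9208+2.3172 ≈ 1.3963
arm 2 (φ=120.0°): x'=0.1386, y'=0.0783
  A cos θ + B sin θ = C:  -0.0786·cos θ + -0.2593·sin θ = -0.0557
  γ=atan2(-0.2593,-0.0786)=-1.8652;  ψ=arccos(-0.2056)=1.7779;  θ2=γ+ψ≈-0.0872
φ3=240.0° → target in arm frame (-0.0015, -0.1592)
  e−x'=0.0615;  (l²−L²−(e−x')²−y'²−z²)/2L = -0.1398
  θ3 = atan2(B,A) + arccos(C/0.2665) = 0.7851

θ₁ = 1.3963, θ₂ = -0.0872, θ₃ = 0.7851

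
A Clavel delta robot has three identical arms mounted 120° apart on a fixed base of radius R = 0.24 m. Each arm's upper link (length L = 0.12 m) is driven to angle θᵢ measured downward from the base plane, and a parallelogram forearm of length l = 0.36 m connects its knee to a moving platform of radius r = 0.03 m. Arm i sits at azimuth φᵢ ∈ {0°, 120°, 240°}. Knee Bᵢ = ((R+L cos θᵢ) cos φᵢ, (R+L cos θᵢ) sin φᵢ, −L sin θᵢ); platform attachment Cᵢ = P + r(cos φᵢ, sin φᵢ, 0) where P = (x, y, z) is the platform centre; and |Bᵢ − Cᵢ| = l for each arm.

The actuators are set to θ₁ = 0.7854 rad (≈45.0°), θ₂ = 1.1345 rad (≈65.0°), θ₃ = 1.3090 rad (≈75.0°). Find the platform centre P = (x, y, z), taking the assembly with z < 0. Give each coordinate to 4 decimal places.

arm 1 at φ=0.0°: ρ1 = 0.2949;  centre 1 = (0.2949, 0.0000, -0.0849)
φ2=120.0°: virtual centre (-0.1304, 0.2258, -0.1088), radius l
arm 3 at φ=240.0°: ρ3 = 0.2411;  centre 3 = (-0.1205, -0.2088, -0.1159)
eliminate P² terms by subtracting sphere 1 from 2 and 3
[-0.8504 0.4516 -0.0478]·P = -0.0143;  [-0.8308 -0.4175 -0.0621]·P = -0.0226
Cramer: x(z) = 0.0222-0.0658z;  y(z) = 0.0100-0.0179z
quadratic in z: (1.0046)z²+(0.2052)z+(-0.0479)=0, √Δ=0.4845 → z ∈ {-0.3433, 0.1390}; z = -0.3433 (taking z<0)
x = 0.0447, y = 0.0162

(0.0447, 0.0162, -0.3433)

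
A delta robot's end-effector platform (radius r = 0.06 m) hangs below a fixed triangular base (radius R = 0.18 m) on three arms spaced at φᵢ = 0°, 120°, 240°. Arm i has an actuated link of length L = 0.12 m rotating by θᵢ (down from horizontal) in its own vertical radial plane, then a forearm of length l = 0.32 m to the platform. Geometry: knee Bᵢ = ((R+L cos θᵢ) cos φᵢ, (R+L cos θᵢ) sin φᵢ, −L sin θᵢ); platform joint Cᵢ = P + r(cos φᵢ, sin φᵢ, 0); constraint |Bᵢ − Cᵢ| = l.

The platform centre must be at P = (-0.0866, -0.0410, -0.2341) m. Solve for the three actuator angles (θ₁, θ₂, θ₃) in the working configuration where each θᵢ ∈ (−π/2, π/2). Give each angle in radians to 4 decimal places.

θ₁ = 0.8727, θ₂ = 0.2615, θ₃ = -0.3496

φ1=0.0° → target in arm frame (-0.0866, -0.0410)
  A=0.2066, B=-0.2341, C=(l²−L²−A²−y'²−z²)/(2L)=-0.0465
  θ1 = atan2(B,A) + arccos(C/0.3122) = 0.8727
rotate P by −φ2: (0.0078, 0.0955, -0.2341)
  e−x'=0.1122;  (l²−L²−(e−x')²−y'²−z²)/2L = 0.0479
  √(A²+B²)=0.2596;  θ2 = -1.1238+1.3854 ≈ 0.2615
arm 3 (φ=240.0°): x'=0.0788, y'=-0.0545
  A cos θ + B sin θ = C:  0.0412·cos θ + -0.2341·sin θ = 0.1189
  γ=atan2(-0.2341,0.0412)=-1.3966;  ψ=arccos(0.5001)=1.0471;  θ3=γ+ψ≈-0.3496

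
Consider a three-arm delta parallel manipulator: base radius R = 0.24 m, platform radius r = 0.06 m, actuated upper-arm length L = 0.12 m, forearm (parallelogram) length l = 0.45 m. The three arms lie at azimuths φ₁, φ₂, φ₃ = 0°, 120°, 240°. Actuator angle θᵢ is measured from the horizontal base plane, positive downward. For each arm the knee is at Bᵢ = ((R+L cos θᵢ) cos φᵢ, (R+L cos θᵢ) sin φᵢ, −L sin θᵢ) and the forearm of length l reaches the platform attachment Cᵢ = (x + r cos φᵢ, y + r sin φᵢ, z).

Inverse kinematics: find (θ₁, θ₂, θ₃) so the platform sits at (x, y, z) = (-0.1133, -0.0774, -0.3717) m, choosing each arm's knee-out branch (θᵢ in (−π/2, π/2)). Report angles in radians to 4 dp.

rotate P by −φ1: (-0.1133, -0.0774, -0.3717)
  e−x'=0.2933;  (l²−L²−(e−x')²−y'²−z²)/2L = -0.1753
  √(A²+B²)=0.4735;  θ1 = -0.9028+1.9501 ≈ 1.0474
rotate P by −φ2: (-0.0104, 0.1368, -0.3717)
  A=0.1904, B=-0.3717, C=(l²−L²−A²−y'²−z²)/(2L)=-0.0209
  √(A²+B²)=0.4176;  θ2 = -1.0974+1.6210 ≈ 0.5235
arm 3 (φ=240.0°): x'=0.1237, y'=-0.0594
  A cos θ + B sin θ = C:  0.0563·cos θ + -0.3717·sin θ = 0.1802
  θ3 = atan2(B,A) + arccos(C/0.3759) = -0.3494

θ₁ = 1.0474, θ₂ = 0.5235, θ₃ = -0.3494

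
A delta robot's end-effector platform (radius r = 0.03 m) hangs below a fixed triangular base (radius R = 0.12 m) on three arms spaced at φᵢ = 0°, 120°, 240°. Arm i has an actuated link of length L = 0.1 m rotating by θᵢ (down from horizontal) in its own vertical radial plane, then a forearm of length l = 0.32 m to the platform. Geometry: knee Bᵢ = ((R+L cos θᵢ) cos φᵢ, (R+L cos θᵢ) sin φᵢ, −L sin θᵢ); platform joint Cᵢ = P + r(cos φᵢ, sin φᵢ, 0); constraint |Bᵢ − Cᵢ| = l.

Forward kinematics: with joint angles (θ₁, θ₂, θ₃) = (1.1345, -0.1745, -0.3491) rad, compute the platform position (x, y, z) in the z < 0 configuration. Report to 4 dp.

S1 = (0.1323·cos0.0°, 0.1323·sin0.0°, -0.0906) = (0.1323, 0.0000, -0.0906)
arm 2 at φ=120.0°: e+L cos θ2 = 0.1885;  S2 = (-0.0942, 0.1632, 0.0174)
φ3=240.0°: virtual centre (-0.0920, -0.1593, 0.0342), radius l
subtract pairs → two planes through P
[-0.4530 0.3265 0.2160]·P = 0.0101;  [-0.4485 -0.3186 0.2497]·P = 0.0093
Cramer: x(z) = -0.0215+0.5170z;  y(z) = 0.0011+0.0558z
quadratic in z: (1.2704)z²+(0.0223)z+(-0.0705)=0, √Δ=0.5991 → z ∈ {-0.2446, 0.2270}; z = -0.2446 (taking z<0)
x = -0.1480, y = -0.0125

(-0.1480, -0.0125, -0.2446)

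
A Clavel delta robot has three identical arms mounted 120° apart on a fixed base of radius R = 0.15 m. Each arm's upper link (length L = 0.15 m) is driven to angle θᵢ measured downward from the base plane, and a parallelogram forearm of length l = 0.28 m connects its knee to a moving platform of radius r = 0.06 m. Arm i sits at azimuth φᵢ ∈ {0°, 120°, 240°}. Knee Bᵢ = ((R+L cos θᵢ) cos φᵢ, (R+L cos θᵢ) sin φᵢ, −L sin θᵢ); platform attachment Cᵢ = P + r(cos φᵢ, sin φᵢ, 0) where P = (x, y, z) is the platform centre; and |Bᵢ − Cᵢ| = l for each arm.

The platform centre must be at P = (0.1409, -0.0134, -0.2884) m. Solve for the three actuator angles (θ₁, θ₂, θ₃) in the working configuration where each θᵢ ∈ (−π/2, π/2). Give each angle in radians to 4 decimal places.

rotate P by −φ1: (0.1409, -0.0134, -0.2884)
  A cos θ + B sin θ = C:  -0.0509·cos θ + -0.2884·sin θ = -0.1001
  γ=atan2(-0.2884,-0.0509)=-1.7455;  ψ=arccos(-0.3420)=1.9198;  θ1=γ+ψ≈0.1743
φ2=120.0° → target in arm frame (-0.0821, -0.1153)
  e−x'=0.1721;  (l²−L²−(e−x')²−y'²−z²)/2L = -0.2339
  √(A²+B²)=0.3358;  θ2 = -1.0329+2.3414 ≈ 1.3085
rotate P by −φ3: (-0.0588, 0.1287, -0.2884)
  e−x'=0.1488;  (l²−L²−(e−x')²−y'²−z²)/2L = -0.2200
  √(A²+B²)=0.3245;  θ3 = -1.0943+2.3156 ≈ 1.2213

θ₁ = 0.1743, θ₂ = 1.3085, θ₃ = 1.2213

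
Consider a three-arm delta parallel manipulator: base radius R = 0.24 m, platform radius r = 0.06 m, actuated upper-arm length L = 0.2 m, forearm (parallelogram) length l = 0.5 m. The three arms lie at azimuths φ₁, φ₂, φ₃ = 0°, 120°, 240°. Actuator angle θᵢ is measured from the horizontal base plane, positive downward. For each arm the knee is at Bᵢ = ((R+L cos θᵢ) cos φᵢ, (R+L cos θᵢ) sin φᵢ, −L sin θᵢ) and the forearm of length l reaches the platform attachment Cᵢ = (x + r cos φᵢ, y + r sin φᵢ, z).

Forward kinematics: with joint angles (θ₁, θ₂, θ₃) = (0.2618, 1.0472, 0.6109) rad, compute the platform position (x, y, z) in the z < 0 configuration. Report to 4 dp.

(0.1064, -0.0781, -0.4673)

centre 1 = (0.3732·cos0.0°, 0.3732·sin0.0°, -0.0518) = (0.3732, 0.0000, -0.0518)
φ2=120.0°: virtual centre (-0.1400, 0.2425, -0.1732), radius l
φ3=240.0°: virtual centre (-0.1719, -0.2978, -0.1147), radius l
eliminate P² terms by subtracting sphere 1 from 2 and 3
[-1.0264 0.4850 -0.2429]·P = -0.0335;  [-1.0902 -0.5955 -0.1259]·P = -0.0106
det = 1.1399;  x = 0.0220+-0.1805z,  y = -0.0226+0.1189z
sphere 1 gives Az²+Bz+C=0 with A=1.0467, B=0.2249, C=-0.1235;  B²−4AC=0.5676;  roots -0.4673, 0.2525;  negative root z = -0.4673
x = 0.1064, y = -0.0781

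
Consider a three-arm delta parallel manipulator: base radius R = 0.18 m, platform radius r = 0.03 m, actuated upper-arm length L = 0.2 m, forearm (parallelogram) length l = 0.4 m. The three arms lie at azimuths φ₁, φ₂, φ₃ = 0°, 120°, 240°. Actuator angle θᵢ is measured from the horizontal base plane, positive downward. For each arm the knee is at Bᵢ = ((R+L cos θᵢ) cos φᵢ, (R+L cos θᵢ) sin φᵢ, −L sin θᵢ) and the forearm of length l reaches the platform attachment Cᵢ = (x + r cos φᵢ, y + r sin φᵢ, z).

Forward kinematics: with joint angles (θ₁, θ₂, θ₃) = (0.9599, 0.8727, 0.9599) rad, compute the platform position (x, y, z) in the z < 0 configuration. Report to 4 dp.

arm 1 at φ=0.0°: e+L cos θ1 = 0.2647;  S1 = (0.2647, 0.0000, -0.1638)
S2 = (0.2786·cos120.0°, 0.2786·sin120.0°, -0.1532) = (-0.1393, 0.2412, -0.1532)
S3 = (0.2647·cos240.0°, 0.2647·sin240.0°, -0.1638) = (-0.1324, -0.2293, -0.1638)
subtract pairs → two planes through P
plane₁₂: -0.8080x+0.4825y+0.0212z = 0.0041
Cramer: x(z) = -0.0025+0.0129z;  y(z) = 0.0044-0.0224z
quadratic in z: (1.0007)z²+(0.3206)z+(-0.0617)=0, √Δ=0.5914 → z ∈ {-0.4557, 0.1354}; z = -0.4557 (taking z<0)
x = -0.0084, y = 0.0146

(-0.0084, 0.0146, -0.4557)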